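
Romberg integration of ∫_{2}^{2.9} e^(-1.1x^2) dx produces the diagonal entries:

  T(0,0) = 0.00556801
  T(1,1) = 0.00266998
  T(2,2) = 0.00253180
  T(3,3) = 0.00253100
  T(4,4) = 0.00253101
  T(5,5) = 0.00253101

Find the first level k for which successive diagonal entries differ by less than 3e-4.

k = 2

|T(1,1) − T(0,0)| = 0.00289803 ≥ 3e-4
|T(2,2) − T(1,1)| = 0.00013818 < 3e-4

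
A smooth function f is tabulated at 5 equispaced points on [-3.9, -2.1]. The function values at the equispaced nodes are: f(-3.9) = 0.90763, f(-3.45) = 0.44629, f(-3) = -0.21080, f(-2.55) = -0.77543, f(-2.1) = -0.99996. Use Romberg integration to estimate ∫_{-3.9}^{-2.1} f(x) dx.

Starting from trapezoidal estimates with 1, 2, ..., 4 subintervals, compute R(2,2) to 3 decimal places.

R(0,0) (trapezoid, 1 panel, h=1.8000): -0.08310
R(1,0) (trapezoid, 2 panels, h=0.9000): -0.23127
R(2,0) (trapezoid, 4 panels, h=0.4500): -0.26375
R(1,1) = -0.23127 + (-0.23127 − (-0.08310))/3 = -0.28066
R(2,1) = -0.26375 + (-0.26375 − (-0.23127))/3 = -0.27458
R(2,2) = -0.27458 + (-0.27458 − (-0.28066))/15 = -0.27417

-0.274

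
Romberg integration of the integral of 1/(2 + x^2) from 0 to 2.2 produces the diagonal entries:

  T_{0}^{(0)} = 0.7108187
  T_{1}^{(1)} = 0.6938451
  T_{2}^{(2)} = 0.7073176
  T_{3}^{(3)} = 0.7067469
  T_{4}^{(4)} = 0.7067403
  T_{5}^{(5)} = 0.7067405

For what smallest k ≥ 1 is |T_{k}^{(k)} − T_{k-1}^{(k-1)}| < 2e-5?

|T_{1}^{(1)} − T_{0}^{(0)}| = 0.0169736 ≥ 2e-5
|T_{2}^{(2)} − T_{1}^{(1)}| = 0.0134725 ≥ 2e-5
|T_{3}^{(3)} − T_{2}^{(2)}| = 0.0005707 ≥ 2e-5
|T_{4}^{(4)} − T_{3}^{(3)}| = 0.0000066 < 2e-5

k = 4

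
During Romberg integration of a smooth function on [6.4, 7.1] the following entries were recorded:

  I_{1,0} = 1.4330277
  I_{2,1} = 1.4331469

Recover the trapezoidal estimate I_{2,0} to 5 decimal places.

1.43312

From I_{2,1} = (4·I_{2,0} − I_{1,0})/3, solve for I_{2,0}:
4·I_{2,0} = 3·1.4331469 + 1.4330277 = 5.7324684
I_{2,0} = 1.4331171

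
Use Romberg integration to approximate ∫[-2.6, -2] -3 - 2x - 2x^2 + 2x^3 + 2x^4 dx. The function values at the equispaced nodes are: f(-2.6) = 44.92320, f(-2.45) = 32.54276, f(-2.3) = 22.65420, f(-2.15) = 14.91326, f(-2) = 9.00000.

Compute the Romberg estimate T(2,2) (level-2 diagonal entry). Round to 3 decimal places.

T(0,0) (trapezoid, 1 panel, h=0.6000): 16.17696
T(1,0) (trapezoid, 2 panels, h=0.3000): 14.88474
T(2,0) (trapezoid, 4 panels, h=0.1500): 14.56077
T(1,1) = 14.88474 + (14.88474 − 16.17696)/3 = 14.45400
T(2,1) = 14.56077 + (14.56077 − 14.88474)/3 = 14.45278
T(2,2) = 14.45278 + (14.45278 − 14.45400)/15 = 14.45270

14.453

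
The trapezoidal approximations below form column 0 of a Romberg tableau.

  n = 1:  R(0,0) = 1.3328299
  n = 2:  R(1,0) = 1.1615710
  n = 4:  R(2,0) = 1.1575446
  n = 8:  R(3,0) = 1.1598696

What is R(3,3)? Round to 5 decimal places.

1.16096

R(1,1) = 1.1615710 + (1.1615710 − 1.3328299)/3 = 1.1044847
R(2,1) = (4·1.1575446 − 1.1615710) / 3 = 1.1562025
R(3,1) = (4·1.1598696 − 1.1575446) / 3 = 1.1606446
R(2,2) = 1.1562025 + (1.1562025 − 1.1044847)/15 = 1.1596504
R(3,2) = 1.1606446 + (1.1606446 − 1.1562025)/15 = 1.1609407
R(3,3) = 1.1609407 + (1.1609407 − 1.1596504)/63 = 1.1609612
(Column j=1 coincides with Simpson's rule on the same nodes.)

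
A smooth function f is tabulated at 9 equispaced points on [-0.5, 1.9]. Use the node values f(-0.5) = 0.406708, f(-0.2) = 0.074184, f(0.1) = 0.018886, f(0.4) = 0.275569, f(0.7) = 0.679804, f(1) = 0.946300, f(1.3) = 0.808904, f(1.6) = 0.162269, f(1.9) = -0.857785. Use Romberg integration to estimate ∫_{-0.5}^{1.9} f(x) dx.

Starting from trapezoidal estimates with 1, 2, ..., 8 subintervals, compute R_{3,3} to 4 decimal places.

0.8395

R_{0,0} (trapezoid, 1 panel, h=2.4000): -0.541292
R_{1,0} (trapezoid, 2 panels, h=1.2000): 0.545119
R_{2,0} (trapezoid, 4 panels, h=0.6000): 0.769233
R_{3,0} (trapezoid, 8 panels, h=0.3000): 0.822113
R_{1,1} = 0.545119 + (0.545119 − (-0.541292))/3 = 0.907256
R_{2,1} = 0.769233 + (0.769233 − 0.545119)/3 = 0.843938
R_{3,1} = 0.822113 + (0.822113 − 0.769233)/3 = 0.839740
R_{2,2} = 0.843938 + (0.843938 − 0.907256)/15 = 0.839717
R_{3,2} = 0.839740 + (0.839740 − 0.843938)/15 = 0.839460
R_{3,3} = 0.839460 + (0.839460 − 0.839717)/63 = 0.839456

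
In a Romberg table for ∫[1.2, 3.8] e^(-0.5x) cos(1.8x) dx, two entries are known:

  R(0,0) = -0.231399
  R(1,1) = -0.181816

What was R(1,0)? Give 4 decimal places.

-0.1942

From R(1,1) = (4·R(1,0) − R(0,0))/3, solve for R(1,0):
4·R(1,0) = 3·(-0.181816) + (-0.231399) = -0.776847
R(1,0) = -0.194212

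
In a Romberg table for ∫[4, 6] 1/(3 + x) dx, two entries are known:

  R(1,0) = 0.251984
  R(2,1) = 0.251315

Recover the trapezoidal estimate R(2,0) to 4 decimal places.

0.2515

From R(2,1) = (4·R(2,0) − R(1,0))/3, solve for R(2,0):
4·R(2,0) = 3·0.251315 + 0.251984 = 1.005929
R(2,0) = 0.251482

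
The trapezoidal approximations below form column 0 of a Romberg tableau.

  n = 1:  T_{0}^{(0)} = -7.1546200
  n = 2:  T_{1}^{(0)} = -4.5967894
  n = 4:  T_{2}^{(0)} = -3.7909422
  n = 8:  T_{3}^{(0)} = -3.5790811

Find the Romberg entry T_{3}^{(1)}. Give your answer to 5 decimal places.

-3.50846

T_{3}^{(1)} = -3.5790811 + (-3.5790811 − (-3.7909422))/3 = -3.5084607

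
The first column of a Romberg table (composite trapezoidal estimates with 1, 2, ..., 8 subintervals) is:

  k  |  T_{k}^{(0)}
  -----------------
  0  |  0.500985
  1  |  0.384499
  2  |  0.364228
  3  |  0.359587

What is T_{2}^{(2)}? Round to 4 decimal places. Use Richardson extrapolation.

Richardson extrapolation on the trapezoidal column (denominator 4−1=3):
T_{1}^{(1)} = (4·0.384499 − 0.500985) / 3 = 0.345670
T_{2}^{(1)} = 0.364228 + (0.364228 − 0.384499)/3 = 0.357471
T_{2}^{(2)} = (16·0.357471 − 0.345670) / 15 = 0.358258

0.3583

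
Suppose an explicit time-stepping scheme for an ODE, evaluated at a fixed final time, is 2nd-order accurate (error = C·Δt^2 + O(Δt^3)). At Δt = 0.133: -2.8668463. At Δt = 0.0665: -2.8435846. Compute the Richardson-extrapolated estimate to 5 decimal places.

-2.83583

The leading error scales as Δt^2; refining by a factor of 2 reduces it by 2^2 = 4.
Extrapolated value = (4·A(Δt/2) − A(Δt)) / (4 − 1)
= (4·(-2.8435846) − (-2.8668463)) / 3
= -8.5074921 / 3 = -2.8358307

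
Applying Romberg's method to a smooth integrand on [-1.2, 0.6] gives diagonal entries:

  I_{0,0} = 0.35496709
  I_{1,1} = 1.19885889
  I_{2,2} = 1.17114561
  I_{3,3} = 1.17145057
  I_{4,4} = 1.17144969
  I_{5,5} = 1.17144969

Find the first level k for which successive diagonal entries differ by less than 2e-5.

|I_{1,1} − I_{0,0}| = 0.84389180 ≥ 2e-5
|I_{2,2} − I_{1,1}| = 0.02771328 ≥ 2e-5
|I_{3,3} − I_{2,2}| = 0.00030496 ≥ 2e-5
|I_{4,4} − I_{3,3}| = 0.00000088 < 2e-5

k = 4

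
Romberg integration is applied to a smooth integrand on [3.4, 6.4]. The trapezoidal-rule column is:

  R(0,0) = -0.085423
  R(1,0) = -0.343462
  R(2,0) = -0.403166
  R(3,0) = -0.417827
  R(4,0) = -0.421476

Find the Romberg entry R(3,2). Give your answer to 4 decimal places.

R(2,1) = -0.403166 + (-0.403166 − (-0.343462))/3 = -0.423067
R(3,1) = -0.417827 + (-0.417827 − (-0.403166))/3 = -0.422714
R(3,2) = -0.422714 + (-0.422714 − (-0.423067))/15 = -0.422690

-0.4227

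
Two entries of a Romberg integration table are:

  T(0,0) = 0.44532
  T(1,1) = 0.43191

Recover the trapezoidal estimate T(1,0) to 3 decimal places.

0.435

From T(1,1) = (4·T(1,0) − T(0,0))/3, solve for T(1,0):
4·T(1,0) = 3·0.43191 + 0.44532 = 1.74105
T(1,0) = 0.43526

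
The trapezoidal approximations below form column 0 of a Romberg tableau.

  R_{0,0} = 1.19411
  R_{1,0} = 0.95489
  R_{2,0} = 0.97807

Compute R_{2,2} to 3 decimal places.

0.993

Richardson extrapolation on the trapezoidal column (denominator 4−1=3):
R_{1,1} = 0.95489 + (0.95489 − 1.19411)/3 = 0.87515
R_{2,1} = (4·0.97807 − 0.95489) / 3 = 0.98580
R_{2,2} = 0.98580 + (0.98580 − 0.87515)/15 = 0.99318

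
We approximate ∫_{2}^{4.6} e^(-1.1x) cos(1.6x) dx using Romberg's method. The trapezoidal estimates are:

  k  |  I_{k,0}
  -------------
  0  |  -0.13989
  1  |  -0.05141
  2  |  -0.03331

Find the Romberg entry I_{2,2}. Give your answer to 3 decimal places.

-0.028

Richardson extrapolation on the trapezoidal column (denominator 4−1=3):
I_{1,1} = (4·(-0.05141) − (-0.13989)) / 3 = -0.02192
I_{2,1} = (4·(-0.03331) − (-0.05141)) / 3 = -0.02728
I_{2,2} = (16·(-0.02728) − (-0.02192)) / 15 = -0.02764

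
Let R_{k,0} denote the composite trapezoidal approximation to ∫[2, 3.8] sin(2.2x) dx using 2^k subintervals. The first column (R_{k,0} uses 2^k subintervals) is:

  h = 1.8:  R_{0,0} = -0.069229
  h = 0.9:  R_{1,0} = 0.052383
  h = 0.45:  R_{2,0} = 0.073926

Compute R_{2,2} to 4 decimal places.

0.0803

R_{1,1} = (4·0.052383 − (-0.069229)) / 3 = 0.092920
R_{2,1} = (4·0.073926 − 0.052383) / 3 = 0.081107
R_{2,2} = (16·0.081107 − 0.092920) / 15 = 0.080319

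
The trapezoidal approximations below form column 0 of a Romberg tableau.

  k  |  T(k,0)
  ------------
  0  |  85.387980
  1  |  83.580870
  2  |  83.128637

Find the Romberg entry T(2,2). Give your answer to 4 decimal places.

Richardson extrapolation on the trapezoidal column (denominator 4−1=3):
T(1,1) = (4·83.580870 − 85.387980) / 3 = 82.978500
T(2,1) = 83.128637 + (83.128637 − 83.580870)/3 = 82.977893
T(2,2) = (16·82.977893 − 82.978500) / 15 = 82.977853
(Column j=1 coincides with Simpson's rule on the same nodes.)

82.9779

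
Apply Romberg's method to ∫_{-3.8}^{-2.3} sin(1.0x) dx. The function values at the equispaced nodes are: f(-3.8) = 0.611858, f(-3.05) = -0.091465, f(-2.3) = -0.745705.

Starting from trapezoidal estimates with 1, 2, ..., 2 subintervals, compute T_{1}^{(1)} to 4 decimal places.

T_{0}^{(0)} (trapezoid, 1 panel, h=1.5000): -0.100385
T_{1}^{(0)} (trapezoid, 2 panels, h=0.7500): -0.118791
T_{1}^{(1)} = -0.118791 + (-0.118791 − (-0.100385))/3 = -0.124926

-0.1249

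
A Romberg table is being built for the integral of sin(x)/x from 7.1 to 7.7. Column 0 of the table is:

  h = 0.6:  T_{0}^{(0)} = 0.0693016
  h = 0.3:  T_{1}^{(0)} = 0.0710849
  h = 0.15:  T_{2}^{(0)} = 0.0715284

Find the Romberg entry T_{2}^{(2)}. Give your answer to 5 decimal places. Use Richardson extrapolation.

Richardson extrapolation on the trapezoidal column (denominator 4−1=3):
T_{1}^{(1)} = (4·0.0710849 − 0.0693016) / 3 = 0.0716793
T_{2}^{(1)} = 0.0715284 + (0.0715284 − 0.0710849)/3 = 0.0716762
T_{2}^{(2)} = (16·0.0716762 − 0.0716793) / 15 = 0.0716760
(Column j=1 coincides with Simpson's rule on the same nodes.)

0.07168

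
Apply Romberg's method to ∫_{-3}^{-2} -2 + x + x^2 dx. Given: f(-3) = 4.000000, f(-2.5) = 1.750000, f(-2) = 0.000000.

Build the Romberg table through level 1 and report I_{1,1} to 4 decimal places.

I_{0,0} (trapezoid, 1 panel, h=1.0000): 2.000000
I_{1,0} (trapezoid, 2 panels, h=0.5000): 1.875000
I_{1,1} = 1.875000 + (1.875000 − 2.000000)/3 = 1.833333

1.8333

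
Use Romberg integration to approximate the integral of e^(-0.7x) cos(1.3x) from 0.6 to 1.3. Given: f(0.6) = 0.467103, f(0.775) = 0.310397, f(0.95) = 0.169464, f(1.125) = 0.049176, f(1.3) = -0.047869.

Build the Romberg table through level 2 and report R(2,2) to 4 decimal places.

0.1281

R(0,0) (trapezoid, 1 panel, h=0.7000): 0.146732
R(1,0) (trapezoid, 2 panels, h=0.3500): 0.132678
R(2,0) (trapezoid, 4 panels, h=0.1750): 0.129264
R(1,1) = 0.132678 + (0.132678 − 0.146732)/3 = 0.127993
R(2,1) = 0.129264 + (0.129264 − 0.132678)/3 = 0.128126
R(2,2) = 0.128126 + (0.128126 − 0.127993)/15 = 0.128135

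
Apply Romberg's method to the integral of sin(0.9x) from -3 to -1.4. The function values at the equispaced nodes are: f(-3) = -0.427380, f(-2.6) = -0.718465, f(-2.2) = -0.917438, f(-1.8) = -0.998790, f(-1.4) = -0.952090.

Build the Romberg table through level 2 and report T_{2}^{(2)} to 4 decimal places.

T_{0}^{(0)} (trapezoid, 1 panel, h=1.6000): -1.103576
T_{1}^{(0)} (trapezoid, 2 panels, h=0.8000): -1.285738
T_{2}^{(0)} (trapezoid, 4 panels, h=0.4000): -1.329771
T_{1}^{(1)} = -1.285738 + (-1.285738 − (-1.103576))/3 = -1.346459
T_{2}^{(1)} = -1.329771 + (-1.329771 − (-1.285738))/3 = -1.344449
T_{2}^{(2)} = -1.344449 + (-1.344449 − (-1.346459))/15 = -1.344315

-1.3443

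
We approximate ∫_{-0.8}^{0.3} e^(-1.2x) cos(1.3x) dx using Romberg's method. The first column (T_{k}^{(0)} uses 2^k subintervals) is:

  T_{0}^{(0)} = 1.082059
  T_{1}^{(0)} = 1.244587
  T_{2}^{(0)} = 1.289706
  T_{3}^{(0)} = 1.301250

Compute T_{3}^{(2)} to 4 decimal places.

1.3051

Richardson extrapolation on the trapezoidal column (denominator 4−1=3):
T_{2}^{(1)} = 1.289706 + (1.289706 − 1.244587)/3 = 1.304746
T_{3}^{(1)} = 1.301250 + (1.301250 − 1.289706)/3 = 1.305098
T_{3}^{(2)} = 1.305098 + (1.305098 − 1.304746)/15 = 1.305121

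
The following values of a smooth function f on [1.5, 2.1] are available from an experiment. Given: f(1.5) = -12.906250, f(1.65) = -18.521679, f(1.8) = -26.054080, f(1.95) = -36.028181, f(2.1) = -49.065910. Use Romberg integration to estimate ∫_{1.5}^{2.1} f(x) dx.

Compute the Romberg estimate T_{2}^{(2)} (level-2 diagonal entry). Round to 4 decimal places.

-16.6137

T_{0}^{(0)} (trapezoid, 1 panel, h=0.6000): -18.591648
T_{1}^{(0)} (trapezoid, 2 panels, h=0.3000): -17.112048
T_{2}^{(0)} (trapezoid, 4 panels, h=0.1500): -16.738503
T_{1}^{(1)} = -17.112048 + (-17.112048 − (-18.591648))/3 = -16.618848
T_{2}^{(1)} = -16.738503 + (-16.738503 − (-17.112048))/3 = -16.613988
T_{2}^{(2)} = -16.613988 + (-16.613988 − (-16.618848))/15 = -16.613664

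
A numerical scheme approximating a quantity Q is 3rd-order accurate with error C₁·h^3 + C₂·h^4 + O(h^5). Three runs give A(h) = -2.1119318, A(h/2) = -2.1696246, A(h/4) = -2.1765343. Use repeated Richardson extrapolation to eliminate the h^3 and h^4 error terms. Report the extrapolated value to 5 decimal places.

-2.17750

First eliminate the h^3 term (factor 2^3 = 8):
  B₁ = (8·(-2.1696246) − (-2.1119318))/7 = -2.1778664
  B₂ = (8·(-2.1765343) − (-2.1696246))/7 = -2.1775214
Then eliminate the h^4 term (factor 2^4 = 16):
  (16·(-2.1775214) − (-2.1778664))/15 = -2.1774984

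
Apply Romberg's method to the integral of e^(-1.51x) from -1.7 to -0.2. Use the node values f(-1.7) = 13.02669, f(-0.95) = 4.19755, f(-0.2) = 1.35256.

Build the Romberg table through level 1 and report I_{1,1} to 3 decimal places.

7.792

I_{0,0} (trapezoid, 1 panel, h=1.5000): 10.78444
I_{1,0} (trapezoid, 2 panels, h=0.7500): 8.54038
I_{1,1} = 8.54038 + (8.54038 − 10.78444)/3 = 7.79236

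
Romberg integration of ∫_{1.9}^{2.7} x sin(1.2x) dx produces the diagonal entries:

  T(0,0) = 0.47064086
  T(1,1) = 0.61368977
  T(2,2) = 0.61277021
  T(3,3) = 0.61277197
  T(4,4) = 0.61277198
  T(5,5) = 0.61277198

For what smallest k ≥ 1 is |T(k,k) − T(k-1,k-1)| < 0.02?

|T(1,1) − T(0,0)| = 0.14304891 ≥ 0.02
|T(2,2) − T(1,1)| = 0.00091956 < 0.02

k = 2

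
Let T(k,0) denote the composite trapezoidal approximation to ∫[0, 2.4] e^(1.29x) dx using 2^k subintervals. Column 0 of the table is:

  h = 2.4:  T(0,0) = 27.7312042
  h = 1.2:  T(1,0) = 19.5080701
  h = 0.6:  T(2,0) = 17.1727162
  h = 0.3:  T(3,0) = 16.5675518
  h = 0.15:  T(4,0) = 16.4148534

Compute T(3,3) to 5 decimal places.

T(1,1) = 19.5080701 + (19.5080701 − 27.7312042)/3 = 16.7670254
T(2,1) = 17.1727162 + (17.1727162 − 19.5080701)/3 = 16.3942649
T(3,1) = 16.5675518 + (16.5675518 − 17.1727162)/3 = 16.3658303
T(2,2) = (16·16.3942649 − 16.7670254) / 15 = 16.3694142
T(3,2) = 16.3658303 + (16.3658303 − 16.3942649)/15 = 16.3639347
T(3,3) = 16.3639347 + (16.3639347 − 16.3694142)/63 = 16.3638477

16.36385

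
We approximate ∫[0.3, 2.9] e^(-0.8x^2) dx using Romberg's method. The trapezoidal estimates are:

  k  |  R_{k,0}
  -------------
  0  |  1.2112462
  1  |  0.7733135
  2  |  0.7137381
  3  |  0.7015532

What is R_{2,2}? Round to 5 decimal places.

R_{1,1} = (4·0.7733135 − 1.2112462) / 3 = 0.6273359
R_{2,1} = (4·0.7137381 − 0.7733135) / 3 = 0.6938796
R_{2,2} = 0.6938796 + (0.6938796 − 0.6273359)/15 = 0.6983158

0.69832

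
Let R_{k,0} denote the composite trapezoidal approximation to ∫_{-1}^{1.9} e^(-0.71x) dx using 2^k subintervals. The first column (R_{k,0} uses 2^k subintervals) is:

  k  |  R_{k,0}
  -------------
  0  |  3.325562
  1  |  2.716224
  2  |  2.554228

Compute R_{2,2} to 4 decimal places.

R_{1,1} = (4·2.716224 − 3.325562) / 3 = 2.513111
R_{2,1} = 2.554228 + (2.554228 − 2.716224)/3 = 2.500229
R_{2,2} = (16·2.500229 − 2.513111) / 15 = 2.499370
(Column j=1 coincides with Simpson's rule on the same nodes.)

2.4994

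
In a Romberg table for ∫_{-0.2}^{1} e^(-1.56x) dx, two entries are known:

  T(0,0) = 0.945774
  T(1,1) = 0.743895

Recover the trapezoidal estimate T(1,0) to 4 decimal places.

0.7944

From T(1,1) = (4·T(1,0) − T(0,0))/3, solve for T(1,0):
4·T(1,0) = 3·0.743895 + 0.945774 = 3.177459
T(1,0) = 0.794365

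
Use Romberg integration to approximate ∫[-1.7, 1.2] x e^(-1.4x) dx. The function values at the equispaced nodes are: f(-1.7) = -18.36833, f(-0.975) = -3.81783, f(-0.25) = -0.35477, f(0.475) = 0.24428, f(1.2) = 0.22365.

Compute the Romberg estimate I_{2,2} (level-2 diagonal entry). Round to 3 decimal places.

I_{0,0} (trapezoid, 1 panel, h=2.9000): -26.30979
I_{1,0} (trapezoid, 2 panels, h=1.4500): -13.66931
I_{2,0} (trapezoid, 4 panels, h=0.7250): -9.42548
I_{1,1} = -13.66931 + (-13.66931 − (-26.30979))/3 = -9.45582
I_{2,1} = -9.42548 + (-9.42548 − (-13.66931))/3 = -8.01087
I_{2,2} = -8.01087 + (-8.01087 − (-9.45582))/15 = -7.91454

-7.915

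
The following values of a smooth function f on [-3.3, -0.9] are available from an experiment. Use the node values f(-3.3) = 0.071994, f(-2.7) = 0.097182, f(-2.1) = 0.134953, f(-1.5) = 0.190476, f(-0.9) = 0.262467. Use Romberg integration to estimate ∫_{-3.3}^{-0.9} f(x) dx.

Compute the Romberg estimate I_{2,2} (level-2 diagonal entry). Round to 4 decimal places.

0.3511

I_{0,0} (trapezoid, 1 panel, h=2.4000): 0.401353
I_{1,0} (trapezoid, 2 panels, h=1.2000): 0.362620
I_{2,0} (trapezoid, 4 panels, h=0.6000): 0.353905
I_{1,1} = 0.362620 + (0.362620 − 0.401353)/3 = 0.349709
I_{2,1} = 0.353905 + (0.353905 − 0.362620)/3 = 0.351000
I_{2,2} = 0.351000 + (0.351000 − 0.349709)/15 = 0.351086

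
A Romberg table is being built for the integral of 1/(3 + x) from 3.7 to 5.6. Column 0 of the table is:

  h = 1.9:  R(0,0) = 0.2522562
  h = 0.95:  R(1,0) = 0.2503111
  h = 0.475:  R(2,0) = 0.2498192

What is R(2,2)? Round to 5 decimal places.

Richardson extrapolation on the trapezoidal column (denominator 4−1=3):
R(1,1) = (4·0.2503111 − 0.2522562) / 3 = 0.2496627
R(2,1) = 0.2498192 + (0.2498192 − 0.2503111)/3 = 0.2496552
R(2,2) = (16·0.2496552 − 0.2496627) / 15 = 0.2496547

0.24965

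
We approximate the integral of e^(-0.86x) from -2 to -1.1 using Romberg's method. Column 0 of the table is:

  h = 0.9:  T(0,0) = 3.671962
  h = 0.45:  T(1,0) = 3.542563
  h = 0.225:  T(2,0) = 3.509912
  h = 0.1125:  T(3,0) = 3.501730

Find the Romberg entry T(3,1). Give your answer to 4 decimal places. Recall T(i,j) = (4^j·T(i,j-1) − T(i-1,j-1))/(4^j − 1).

Richardson extrapolation on the trapezoidal column (denominator 4−1=3):
T(3,1) = 3.501730 + (3.501730 − 3.509912)/3 = 3.499003

3.4990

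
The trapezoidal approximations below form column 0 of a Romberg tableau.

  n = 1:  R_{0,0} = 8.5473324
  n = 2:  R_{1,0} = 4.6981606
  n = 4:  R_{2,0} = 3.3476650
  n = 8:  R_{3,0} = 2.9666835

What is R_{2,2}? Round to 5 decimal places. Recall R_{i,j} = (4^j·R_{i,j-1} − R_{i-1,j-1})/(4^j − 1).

2.86299

Richardson extrapolation on the trapezoidal column (denominator 4−1=3):
R_{1,1} = 4.6981606 + (4.6981606 − 8.5473324)/3 = 3.4151033
R_{2,1} = (4·3.3476650 − 4.6981606) / 3 = 2.8974998
R_{2,2} = (16·2.8974998 − 3.4151033) / 15 = 2.8629929
(Column j=1 coincides with Simpson's rule on the same nodes.)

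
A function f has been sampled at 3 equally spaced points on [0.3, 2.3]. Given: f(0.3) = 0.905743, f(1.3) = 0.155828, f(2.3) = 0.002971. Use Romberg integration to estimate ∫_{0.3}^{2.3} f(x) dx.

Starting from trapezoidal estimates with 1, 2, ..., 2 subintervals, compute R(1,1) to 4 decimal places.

R(0,0) (trapezoid, 1 panel, h=2.0000): 0.908714
R(1,0) (trapezoid, 2 panels, h=1.0000): 0.610185
R(1,1) = 0.610185 + (0.610185 − 0.908714)/3 = 0.510675

0.5107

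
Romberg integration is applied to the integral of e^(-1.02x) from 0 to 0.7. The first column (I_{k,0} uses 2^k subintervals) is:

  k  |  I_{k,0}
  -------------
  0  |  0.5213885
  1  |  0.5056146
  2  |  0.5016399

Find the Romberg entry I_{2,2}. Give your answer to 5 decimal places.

I_{1,1} = 0.5056146 + (0.5056146 − 0.5213885)/3 = 0.5003566
I_{2,1} = 0.5016399 + (0.5016399 − 0.5056146)/3 = 0.5003150
I_{2,2} = 0.5003150 + (0.5003150 − 0.5003566)/15 = 0.5003122
(Column j=1 coincides with Simpson's rule on the same nodes.)

0.50031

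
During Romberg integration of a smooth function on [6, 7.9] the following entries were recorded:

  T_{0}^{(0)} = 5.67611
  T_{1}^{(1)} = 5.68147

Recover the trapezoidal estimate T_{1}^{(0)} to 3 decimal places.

5.680

From T_{1}^{(1)} = (4·T_{1}^{(0)} − T_{0}^{(0)})/3, solve for T_{1}^{(0)}:
4·T_{1}^{(0)} = 3·5.68147 + 5.67611 = 22.72052
T_{1}^{(0)} = 5.68013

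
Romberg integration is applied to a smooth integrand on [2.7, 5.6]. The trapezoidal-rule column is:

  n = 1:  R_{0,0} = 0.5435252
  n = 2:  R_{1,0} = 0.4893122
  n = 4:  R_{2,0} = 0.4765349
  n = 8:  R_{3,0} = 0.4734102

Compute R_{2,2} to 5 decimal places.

0.47234

R_{1,1} = (4·0.4893122 − 0.5435252) / 3 = 0.4712412
R_{2,1} = 0.4765349 + (0.4765349 − 0.4893122)/3 = 0.4722758
R_{2,2} = 0.4722758 + (0.4722758 − 0.4712412)/15 = 0.4723448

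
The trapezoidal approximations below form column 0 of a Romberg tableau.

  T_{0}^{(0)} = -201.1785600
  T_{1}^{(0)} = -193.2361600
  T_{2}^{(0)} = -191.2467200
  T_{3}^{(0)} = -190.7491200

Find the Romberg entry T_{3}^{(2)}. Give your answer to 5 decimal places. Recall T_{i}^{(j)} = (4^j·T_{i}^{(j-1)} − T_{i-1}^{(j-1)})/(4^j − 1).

T_{2}^{(1)} = (4·(-191.2467200) − (-193.2361600)) / 3 = -190.5835733
T_{3}^{(1)} = -190.7491200 + (-190.7491200 − (-191.2467200))/3 = -190.5832533
T_{3}^{(2)} = (16·(-190.5832533) − (-190.5835733)) / 15 = -190.5832320

-190.58323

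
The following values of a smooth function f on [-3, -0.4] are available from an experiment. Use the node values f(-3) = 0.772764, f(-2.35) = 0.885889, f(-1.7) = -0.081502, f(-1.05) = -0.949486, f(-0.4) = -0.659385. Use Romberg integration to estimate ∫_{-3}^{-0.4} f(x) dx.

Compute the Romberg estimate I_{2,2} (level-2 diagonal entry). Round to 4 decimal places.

I_{0,0} (trapezoid, 1 panel, h=2.6000): 0.147393
I_{1,0} (trapezoid, 2 panels, h=1.3000): -0.032256
I_{2,0} (trapezoid, 4 panels, h=0.6500): -0.057466
I_{1,1} = -0.032256 + (-0.032256 − 0.147393)/3 = -0.092139
I_{2,1} = -0.057466 + (-0.057466 − (-0.032256))/3 = -0.065869
I_{2,2} = -0.065869 + (-0.065869 − (-0.092139))/15 = -0.064118

-0.0641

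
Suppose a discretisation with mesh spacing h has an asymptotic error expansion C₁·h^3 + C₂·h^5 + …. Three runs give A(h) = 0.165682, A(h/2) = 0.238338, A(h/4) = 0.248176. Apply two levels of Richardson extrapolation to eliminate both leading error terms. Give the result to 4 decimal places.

0.2496

First eliminate the h^3 term (factor 2^3 = 8):
  B₁ = (8·0.238338 − 0.165682)/7 = 0.248717
  B₂ = (8·0.248176 − 0.238338)/7 = 0.249581
Then eliminate the h^5 term (factor 2^5 = 32):
  (32·0.249581 − 0.248717)/31 = 0.249609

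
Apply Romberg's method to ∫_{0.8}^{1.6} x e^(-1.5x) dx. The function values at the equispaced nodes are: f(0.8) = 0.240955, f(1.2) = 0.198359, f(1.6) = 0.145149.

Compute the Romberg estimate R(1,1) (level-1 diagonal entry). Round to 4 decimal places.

0.1573

R(0,0) (trapezoid, 1 panel, h=0.8000): 0.154442
R(1,0) (trapezoid, 2 panels, h=0.4000): 0.156564
R(1,1) = 0.156564 + (0.156564 − 0.154442)/3 = 0.157271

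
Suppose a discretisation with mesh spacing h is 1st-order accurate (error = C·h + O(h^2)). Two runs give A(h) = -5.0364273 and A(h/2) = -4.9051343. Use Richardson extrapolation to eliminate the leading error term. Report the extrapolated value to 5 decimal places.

The leading error scales as h; refining by a factor of 2 reduces it by 2^1 = 2.
Extrapolated value = (2·A(h/2) − A(h)) / (2 − 1)
= (2·(-4.9051343) − (-5.0364273)) / 1
= -4.7738413 / 1 = -4.7738413

-4.77384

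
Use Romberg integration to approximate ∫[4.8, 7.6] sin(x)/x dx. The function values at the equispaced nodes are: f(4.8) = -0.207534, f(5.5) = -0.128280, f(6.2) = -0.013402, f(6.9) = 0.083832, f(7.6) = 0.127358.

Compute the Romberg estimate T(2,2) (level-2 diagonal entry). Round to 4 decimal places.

-0.0667

T(0,0) (trapezoid, 1 panel, h=2.8000): -0.112246
T(1,0) (trapezoid, 2 panels, h=1.4000): -0.074886
T(2,0) (trapezoid, 4 panels, h=0.7000): -0.068557
T(1,1) = -0.074886 + (-0.074886 − (-0.112246))/3 = -0.062433
T(2,1) = -0.068557 + (-0.068557 − (-0.074886))/3 = -0.066447
T(2,2) = -0.066447 + (-0.066447 − (-0.062433))/15 = -0.066715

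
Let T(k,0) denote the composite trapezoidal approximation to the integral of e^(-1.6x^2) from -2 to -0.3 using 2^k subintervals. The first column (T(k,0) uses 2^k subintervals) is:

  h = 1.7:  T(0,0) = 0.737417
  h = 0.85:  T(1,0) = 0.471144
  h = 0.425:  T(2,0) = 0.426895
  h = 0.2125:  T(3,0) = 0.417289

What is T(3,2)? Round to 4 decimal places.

Richardson extrapolation on the trapezoidal column (denominator 4−1=3):
T(2,1) = (4·0.426895 − 0.471144) / 3 = 0.412145
T(3,1) = 0.417289 + (0.417289 − 0.426895)/3 = 0.414087
T(3,2) = (16·0.414087 − 0.412145) / 15 = 0.414216

0.4142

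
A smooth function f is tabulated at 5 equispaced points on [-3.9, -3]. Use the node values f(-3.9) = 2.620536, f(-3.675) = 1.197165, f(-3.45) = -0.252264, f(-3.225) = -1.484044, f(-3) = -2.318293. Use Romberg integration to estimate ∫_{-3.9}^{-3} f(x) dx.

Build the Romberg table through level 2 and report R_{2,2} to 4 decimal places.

-0.1009

R_{0,0} (trapezoid, 1 panel, h=0.9000): 0.136009
R_{1,0} (trapezoid, 2 panels, h=0.4500): -0.045514
R_{2,0} (trapezoid, 4 panels, h=0.2250): -0.087305
R_{1,1} = -0.045514 + (-0.045514 − 0.136009)/3 = -0.106022
R_{2,1} = -0.087305 + (-0.087305 − (-0.045514))/3 = -0.101235
R_{2,2} = -0.101235 + (-0.101235 − (-0.106022))/15 = -0.100916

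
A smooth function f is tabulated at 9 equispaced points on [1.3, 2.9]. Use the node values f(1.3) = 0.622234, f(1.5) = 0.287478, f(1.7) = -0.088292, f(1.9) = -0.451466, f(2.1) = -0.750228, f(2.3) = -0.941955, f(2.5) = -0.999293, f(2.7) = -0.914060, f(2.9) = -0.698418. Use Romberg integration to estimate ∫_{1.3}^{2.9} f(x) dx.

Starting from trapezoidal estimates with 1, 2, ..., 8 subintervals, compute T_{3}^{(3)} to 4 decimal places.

-0.7887

T_{0}^{(0)} (trapezoid, 1 panel, h=1.6000): -0.060947
T_{1}^{(0)} (trapezoid, 2 panels, h=0.8000): -0.630656
T_{2}^{(0)} (trapezoid, 4 panels, h=0.4000): -0.750362
T_{3}^{(0)} (trapezoid, 8 panels, h=0.2000): -0.779182
T_{1}^{(1)} = -0.630656 + (-0.630656 − (-0.060947))/3 = -0.820559
T_{2}^{(1)} = -0.750362 + (-0.750362 − (-0.630656))/3 = -0.790264
T_{3}^{(1)} = -0.779182 + (-0.779182 − (-0.750362))/3 = -0.788789
T_{2}^{(2)} = -0.790264 + (-0.790264 − (-0.820559))/15 = -0.788244
T_{3}^{(2)} = -0.788789 + (-0.788789 − (-0.790264))/15 = -0.788691
T_{3}^{(3)} = -0.788691 + (-0.788691 − (-0.788244))/63 = -0.788698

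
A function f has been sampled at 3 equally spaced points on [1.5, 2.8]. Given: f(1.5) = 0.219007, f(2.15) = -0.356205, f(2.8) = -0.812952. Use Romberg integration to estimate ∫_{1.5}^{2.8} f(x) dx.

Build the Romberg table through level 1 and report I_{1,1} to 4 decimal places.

I_{0,0} (trapezoid, 1 panel, h=1.3000): -0.386064
I_{1,0} (trapezoid, 2 panels, h=0.6500): -0.424565
I_{1,1} = -0.424565 + (-0.424565 − (-0.386064))/3 = -0.437399

-0.4374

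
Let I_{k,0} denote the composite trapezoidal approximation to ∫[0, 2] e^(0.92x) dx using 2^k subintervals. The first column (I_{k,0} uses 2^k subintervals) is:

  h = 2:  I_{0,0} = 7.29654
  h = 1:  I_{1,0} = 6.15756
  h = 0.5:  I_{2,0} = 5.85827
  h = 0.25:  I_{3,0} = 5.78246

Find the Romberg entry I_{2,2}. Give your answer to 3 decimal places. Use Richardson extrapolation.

I_{1,1} = 6.15756 + (6.15756 − 7.29654)/3 = 5.77790
I_{2,1} = 5.85827 + (5.85827 − 6.15756)/3 = 5.75851
I_{2,2} = (16·5.75851 − 5.77790) / 15 = 5.75722
(Column j=1 coincides with Simpson's rule on the same nodes.)

5.757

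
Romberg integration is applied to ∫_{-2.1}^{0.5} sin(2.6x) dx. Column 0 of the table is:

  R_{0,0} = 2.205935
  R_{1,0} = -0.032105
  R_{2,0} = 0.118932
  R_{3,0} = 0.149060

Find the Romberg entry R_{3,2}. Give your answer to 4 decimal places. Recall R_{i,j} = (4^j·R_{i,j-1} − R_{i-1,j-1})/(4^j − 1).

Richardson extrapolation on the trapezoidal column (denominator 4−1=3):
R_{2,1} = (4·0.118932 − (-0.032105)) / 3 = 0.169278
R_{3,1} = (4·0.149060 − 0.118932) / 3 = 0.159103
R_{3,2} = 0.159103 + (0.159103 − 0.169278)/15 = 0.158425

0.1584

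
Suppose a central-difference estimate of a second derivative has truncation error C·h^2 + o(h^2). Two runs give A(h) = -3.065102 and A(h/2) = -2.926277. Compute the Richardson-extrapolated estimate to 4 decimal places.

-2.8800

The leading error scales as h^2; refining by a factor of 2 reduces it by 2^2 = 4.
Extrapolated value = (4·A(h/2) − A(h)) / (4 − 1)
= (4·(-2.926277) − (-3.065102)) / 3
= -8.640006 / 3 = -2.880002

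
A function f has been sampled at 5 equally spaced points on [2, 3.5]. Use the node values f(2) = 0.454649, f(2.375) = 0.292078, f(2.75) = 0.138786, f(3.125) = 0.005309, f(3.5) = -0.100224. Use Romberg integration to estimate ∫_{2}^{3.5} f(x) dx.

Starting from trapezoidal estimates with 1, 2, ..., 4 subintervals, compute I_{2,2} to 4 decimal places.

0.2277

I_{0,0} (trapezoid, 1 panel, h=1.5000): 0.265819
I_{1,0} (trapezoid, 2 panels, h=0.7500): 0.236999
I_{2,0} (trapezoid, 4 panels, h=0.3750): 0.230020
I_{1,1} = 0.236999 + (0.236999 − 0.265819)/3 = 0.227392
I_{2,1} = 0.230020 + (0.230020 − 0.236999)/3 = 0.227694
I_{2,2} = 0.227694 + (0.227694 − 0.227392)/15 = 0.227714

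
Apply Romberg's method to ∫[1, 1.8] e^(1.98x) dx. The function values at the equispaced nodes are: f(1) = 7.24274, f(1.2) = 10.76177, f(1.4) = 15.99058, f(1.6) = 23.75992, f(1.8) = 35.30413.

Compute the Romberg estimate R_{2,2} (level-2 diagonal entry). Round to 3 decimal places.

R_{0,0} (trapezoid, 1 panel, h=0.8000): 17.01875
R_{1,0} (trapezoid, 2 panels, h=0.4000): 14.90561
R_{2,0} (trapezoid, 4 panels, h=0.2000): 14.35714
R_{1,1} = 14.90561 + (14.90561 − 17.01875)/3 = 14.20123
R_{2,1} = 14.35714 + (14.35714 − 14.90561)/3 = 14.17432
R_{2,2} = 14.17432 + (14.17432 − 14.20123)/15 = 14.17253

14.173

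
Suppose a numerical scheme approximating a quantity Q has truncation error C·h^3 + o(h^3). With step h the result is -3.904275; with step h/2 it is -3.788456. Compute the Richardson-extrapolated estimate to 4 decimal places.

-3.7719

The leading error scales as h^3; refining by a factor of 2 reduces it by 2^3 = 8.
Extrapolated value = (8·A(h/2) − A(h)) / (8 − 1)
= (8·(-3.788456) − (-3.904275)) / 7
= -26.403373 / 7 = -3.771910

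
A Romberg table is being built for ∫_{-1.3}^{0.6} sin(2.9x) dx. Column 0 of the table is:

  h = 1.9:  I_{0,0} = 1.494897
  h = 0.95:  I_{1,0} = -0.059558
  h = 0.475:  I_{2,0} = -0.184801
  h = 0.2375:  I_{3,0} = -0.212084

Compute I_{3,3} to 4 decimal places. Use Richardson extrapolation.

I_{1,1} = -0.059558 + (-0.059558 − 1.494897)/3 = -0.577710
I_{2,1} = -0.184801 + (-0.184801 − (-0.059558))/3 = -0.226549
I_{3,1} = -0.212084 + (-0.212084 − (-0.184801))/3 = -0.221178
I_{2,2} = (16·(-0.226549) − (-0.577710)) / 15 = -0.203138
I_{3,2} = -0.221178 + (-0.221178 − (-0.226549))/15 = -0.220820
I_{3,3} = -0.220820 + (-0.220820 − (-0.203138))/63 = -0.221101

-0.2211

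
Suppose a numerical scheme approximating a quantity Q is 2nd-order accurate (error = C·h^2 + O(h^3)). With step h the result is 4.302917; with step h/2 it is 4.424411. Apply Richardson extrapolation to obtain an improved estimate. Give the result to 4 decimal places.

The leading error scales as h^2; refining by a factor of 2 reduces it by 2^2 = 4.
Extrapolated value = (4·A(h/2) − A(h)) / (4 − 1)
= (4·4.424411 − 4.302917) / 3
= 13.394727 / 3 = 4.464909

4.4649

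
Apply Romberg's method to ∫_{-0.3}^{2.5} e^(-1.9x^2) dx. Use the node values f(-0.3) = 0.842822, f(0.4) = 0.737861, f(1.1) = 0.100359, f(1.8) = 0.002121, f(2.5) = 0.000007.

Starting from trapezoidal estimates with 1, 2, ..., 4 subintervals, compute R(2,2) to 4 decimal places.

0.9577

R(0,0) (trapezoid, 1 panel, h=2.8000): 1.179961
R(1,0) (trapezoid, 2 panels, h=1.4000): 0.730483
R(2,0) (trapezoid, 4 panels, h=0.7000): 0.883229
R(1,1) = 0.730483 + (0.730483 − 1.179961)/3 = 0.580657
R(2,1) = 0.883229 + (0.883229 − 0.730483)/3 = 0.934144
R(2,2) = 0.934144 + (0.934144 − 0.580657)/15 = 0.957710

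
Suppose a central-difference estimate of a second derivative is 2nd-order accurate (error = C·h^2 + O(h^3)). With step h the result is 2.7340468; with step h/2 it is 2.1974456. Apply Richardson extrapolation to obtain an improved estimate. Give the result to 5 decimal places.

The leading error scales as h^2; refining by a factor of 2 reduces it by 2^2 = 4.
Extrapolated value = (4·A(h/2) − A(h)) / (4 − 1)
= (4·2.1974456 − 2.7340468) / 3
= 6.0557356 / 3 = 2.0185785

2.01858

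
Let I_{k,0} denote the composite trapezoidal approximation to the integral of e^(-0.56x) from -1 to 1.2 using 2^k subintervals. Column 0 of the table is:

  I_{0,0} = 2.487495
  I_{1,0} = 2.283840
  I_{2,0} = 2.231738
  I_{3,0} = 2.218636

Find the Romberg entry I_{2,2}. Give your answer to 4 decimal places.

I_{1,1} = 2.283840 + (2.283840 − 2.487495)/3 = 2.215955
I_{2,1} = (4·2.231738 − 2.283840) / 3 = 2.214371
I_{2,2} = (16·2.214371 − 2.215955) / 15 = 2.214265

2.2143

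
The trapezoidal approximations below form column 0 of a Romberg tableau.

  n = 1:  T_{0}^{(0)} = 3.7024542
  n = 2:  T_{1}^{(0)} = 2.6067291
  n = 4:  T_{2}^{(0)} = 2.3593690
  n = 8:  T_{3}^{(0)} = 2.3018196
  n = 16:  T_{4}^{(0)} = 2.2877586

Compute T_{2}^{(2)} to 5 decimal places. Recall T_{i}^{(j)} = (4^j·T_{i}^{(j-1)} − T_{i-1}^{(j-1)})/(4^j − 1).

2.27928

Richardson extrapolation on the trapezoidal column (denominator 4−1=3):
T_{1}^{(1)} = (4·2.6067291 − 3.7024542) / 3 = 2.2414874
T_{2}^{(1)} = (4·2.3593690 − 2.6067291) / 3 = 2.2769156
T_{2}^{(2)} = 2.2769156 + (2.2769156 − 2.2414874)/15 = 2.2792775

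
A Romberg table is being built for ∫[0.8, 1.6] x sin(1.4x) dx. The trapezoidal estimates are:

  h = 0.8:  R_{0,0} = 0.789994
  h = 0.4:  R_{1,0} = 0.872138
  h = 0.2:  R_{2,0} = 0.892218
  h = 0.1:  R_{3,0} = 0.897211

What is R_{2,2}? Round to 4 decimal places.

Richardson extrapolation on the trapezoidal column (denominator 4−1=3):
R_{1,1} = (4·0.872138 − 0.789994) / 3 = 0.899519
R_{2,1} = (4·0.892218 − 0.872138) / 3 = 0.898911
R_{2,2} = (16·0.898911 − 0.899519) / 15 = 0.898870

0.8989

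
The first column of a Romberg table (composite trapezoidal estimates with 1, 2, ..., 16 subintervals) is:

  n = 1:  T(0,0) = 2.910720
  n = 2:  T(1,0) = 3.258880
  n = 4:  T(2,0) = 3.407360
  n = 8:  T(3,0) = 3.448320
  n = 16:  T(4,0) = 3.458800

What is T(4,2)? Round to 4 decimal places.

Richardson extrapolation on the trapezoidal column (denominator 4−1=3):
T(3,1) = 3.448320 + (3.448320 − 3.407360)/3 = 3.461973
T(4,1) = 3.458800 + (3.458800 − 3.448320)/3 = 3.462293
T(4,2) = (16·3.462293 − 3.461973) / 15 = 3.462314

3.4623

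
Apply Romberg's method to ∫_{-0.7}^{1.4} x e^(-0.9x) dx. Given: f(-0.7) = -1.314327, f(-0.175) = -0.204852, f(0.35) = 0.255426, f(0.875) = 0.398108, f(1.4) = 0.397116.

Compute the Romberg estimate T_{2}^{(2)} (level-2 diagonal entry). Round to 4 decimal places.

T_{0}^{(0)} (trapezoid, 1 panel, h=2.1000): -0.963072
T_{1}^{(0)} (trapezoid, 2 panels, h=1.0500): -0.213338
T_{2}^{(0)} (trapezoid, 4 panels, h=0.5250): -0.005210
T_{1}^{(1)} = -0.213338 + (-0.213338 − (-0.963072))/3 = 0.036573
T_{2}^{(1)} = -0.005210 + (-0.005210 − (-0.213338))/3 = 0.064166
T_{2}^{(2)} = 0.064166 + (0.064166 − 0.036573)/15 = 0.066006

0.0660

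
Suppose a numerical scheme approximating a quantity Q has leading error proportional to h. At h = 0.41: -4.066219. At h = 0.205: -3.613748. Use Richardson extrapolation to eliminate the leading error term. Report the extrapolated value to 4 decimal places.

-3.1613

Extrapolated value = (2·A(h/2) − A(h)) / (2 − 1)
= (2·(-3.613748) − (-4.066219)) / 1
= -3.161277 / 1 = -3.161277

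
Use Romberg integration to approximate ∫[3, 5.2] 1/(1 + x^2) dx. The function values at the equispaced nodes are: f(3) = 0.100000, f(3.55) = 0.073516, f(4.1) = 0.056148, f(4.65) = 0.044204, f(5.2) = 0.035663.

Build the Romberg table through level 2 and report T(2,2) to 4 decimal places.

0.1318

T(0,0) (trapezoid, 1 panel, h=2.2000): 0.149229
T(1,0) (trapezoid, 2 panels, h=1.1000): 0.136377
T(2,0) (trapezoid, 4 panels, h=0.5500): 0.132935
T(1,1) = 0.136377 + (0.136377 − 0.149229)/3 = 0.132093
T(2,1) = 0.132935 + (0.132935 − 0.136377)/3 = 0.131788
T(2,2) = 0.131788 + (0.131788 − 0.132093)/15 = 0.131768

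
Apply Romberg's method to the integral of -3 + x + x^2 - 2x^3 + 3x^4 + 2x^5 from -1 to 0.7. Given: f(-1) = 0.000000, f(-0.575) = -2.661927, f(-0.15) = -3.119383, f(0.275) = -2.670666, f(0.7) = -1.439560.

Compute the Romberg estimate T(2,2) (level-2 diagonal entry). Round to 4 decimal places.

T(0,0) (trapezoid, 1 panel, h=1.7000): -1.223626
T(1,0) (trapezoid, 2 panels, h=0.8500): -3.263289
T(2,0) (trapezoid, 4 panels, h=0.4250): -3.897996
T(1,1) = -3.263289 + (-3.263289 − (-1.223626))/3 = -3.943177
T(2,1) = -3.897996 + (-3.897996 − (-3.263289))/3 = -4.109565
T(2,2) = -4.109565 + (-4.109565 − (-3.943177))/15 = -4.120658

-4.1207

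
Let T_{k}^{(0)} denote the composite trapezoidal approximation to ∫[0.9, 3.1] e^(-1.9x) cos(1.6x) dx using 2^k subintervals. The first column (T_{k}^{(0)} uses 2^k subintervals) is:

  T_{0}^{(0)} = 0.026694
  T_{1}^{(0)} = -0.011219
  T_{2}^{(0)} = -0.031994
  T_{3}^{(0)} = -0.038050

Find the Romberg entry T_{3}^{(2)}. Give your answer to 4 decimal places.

T_{2}^{(1)} = -0.031994 + (-0.031994 − (-0.011219))/3 = -0.038919
T_{3}^{(1)} = -0.038050 + (-0.038050 − (-0.031994))/3 = -0.040069
T_{3}^{(2)} = -0.040069 + (-0.040069 − (-0.038919))/15 = -0.040146

-0.0401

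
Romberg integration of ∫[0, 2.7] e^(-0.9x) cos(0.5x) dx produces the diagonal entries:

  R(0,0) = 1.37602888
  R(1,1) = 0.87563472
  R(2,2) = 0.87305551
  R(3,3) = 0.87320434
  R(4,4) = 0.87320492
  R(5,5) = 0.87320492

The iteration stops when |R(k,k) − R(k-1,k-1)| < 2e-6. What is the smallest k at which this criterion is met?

|R(1,1) − R(0,0)| = 0.50039416 ≥ 2e-6
|R(2,2) − R(1,1)| = 0.00257921 ≥ 2e-6
|R(3,3) − R(2,2)| = 0.00014883 ≥ 2e-6
|R(4,4) − R(3,3)| = 0.00000058 < 2e-6

k = 4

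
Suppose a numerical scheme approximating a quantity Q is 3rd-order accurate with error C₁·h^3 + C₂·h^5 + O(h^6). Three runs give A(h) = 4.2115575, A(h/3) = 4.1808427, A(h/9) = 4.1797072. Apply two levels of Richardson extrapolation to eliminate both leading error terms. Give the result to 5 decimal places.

4.17966

First eliminate the h^3 term (factor 3^3 = 27):
  B₁ = (27·4.1808427 − 4.2115575)/26 = 4.1796614
  B₂ = (27·4.1797072 − 4.1808427)/26 = 4.1796635
Then eliminate the h^5 term (factor 3^5 = 243):
  (243·4.1796635 − 4.1796614)/242 = 4.1796635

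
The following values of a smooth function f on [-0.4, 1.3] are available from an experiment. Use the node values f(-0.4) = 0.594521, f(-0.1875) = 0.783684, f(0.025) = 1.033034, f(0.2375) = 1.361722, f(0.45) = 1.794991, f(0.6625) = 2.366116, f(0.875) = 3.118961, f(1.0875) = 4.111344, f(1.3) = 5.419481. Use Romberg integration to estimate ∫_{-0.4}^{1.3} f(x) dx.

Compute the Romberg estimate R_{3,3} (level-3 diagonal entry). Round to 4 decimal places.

3.7115

R_{0,0} (trapezoid, 1 panel, h=1.7000): 5.111902
R_{1,0} (trapezoid, 2 panels, h=0.8500): 4.081693
R_{2,0} (trapezoid, 4 panels, h=0.4250): 3.805444
R_{3,0} (trapezoid, 8 panels, h=0.2125): 3.735081
R_{1,1} = 4.081693 + (4.081693 − 5.111902)/3 = 3.738290
R_{2,1} = 3.805444 + (3.805444 − 4.081693)/3 = 3.713361
R_{3,1} = 3.735081 + (3.735081 − 3.805444)/3 = 3.711627
R_{2,2} = 3.713361 + (3.713361 − 3.738290)/15 = 3.711699
R_{3,2} = 3.711627 + (3.711627 − 3.713361)/15 = 3.711511
R_{3,3} = 3.711511 + (3.711511 − 3.711699)/63 = 3.711508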